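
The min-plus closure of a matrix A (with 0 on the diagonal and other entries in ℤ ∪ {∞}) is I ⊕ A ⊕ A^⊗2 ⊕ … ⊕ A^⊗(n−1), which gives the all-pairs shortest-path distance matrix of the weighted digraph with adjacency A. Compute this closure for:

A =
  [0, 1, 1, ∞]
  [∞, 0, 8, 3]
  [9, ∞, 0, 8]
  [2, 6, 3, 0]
Closure =
  [0, 1, 1, 4]
  [5, 0, 6, 3]
  [9, 10, 0, 8]
  [2, 3, 3, 0]

This is the Floyd-Warshall all-pairs shortest-path computation. For each intermediate vertex k = 0, 1, …, 3, update dist[i][j] ← min(dist[i][j], dist[i][k] + dist[k][j]). The final matrix gives, for each (i, j), the minimum total weight of any directed path from i to j (possibly empty when i = j).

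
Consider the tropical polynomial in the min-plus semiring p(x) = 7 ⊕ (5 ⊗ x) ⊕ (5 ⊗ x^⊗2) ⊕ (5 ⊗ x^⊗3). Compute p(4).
p(4) = 7

A tropical monomial a ⊗ x^⊗i evaluates to a + i · x. Evaluating each term at x = 4:
  Term 0 contributes 7 + 0 · 4 = 7
  Term 1 contributes 5 + 1 · 4 = 9
  Term 2 contributes 5 + 2 · 4 = 13
  Term 3 contributes 5 + 3 · 4 = 17
p(4) = ⊕ of these = min[7, 9, 13, 17] = 7.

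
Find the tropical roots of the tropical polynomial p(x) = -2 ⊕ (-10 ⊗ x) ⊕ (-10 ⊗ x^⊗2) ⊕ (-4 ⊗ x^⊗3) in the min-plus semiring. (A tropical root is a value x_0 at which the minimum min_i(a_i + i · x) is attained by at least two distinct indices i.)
Roots: {-6, 0, 8}

Each tropical root is a break point of the lower envelope of the lines y = a_i + i · x (there are 4 lines, with slopes 0, 1, ..., 3). Only the lines that attain the minimum somewhere contribute to roots; other lines are dominated. Here the surviving (envelope) indices are i = 3, i = 2, i = 1, i = 0.
Intersections between consecutive envelope lines give the roots: for adjacent envelope indices i < j the intersection is x = (a_i − a_j) / (j − i). Reading off the sorted break points: {-6, 0, 8}.
Verification: at each break x_0, at least two indices attain the minimum of min_i(a_i + i · x_0).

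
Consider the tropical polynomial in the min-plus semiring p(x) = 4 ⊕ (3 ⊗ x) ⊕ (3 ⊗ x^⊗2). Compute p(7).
p(7) = 4

A tropical monomial a ⊗ x^⊗i evaluates to a + i · x. Evaluating each term at x = 7:
  Term 0 contributes 4 + 0 · 7 = 4
  Term 1 contributes 3 + 1 · 7 = 10
  Term 2 contributes 3 + 2 · 7 = 17
p(7) = ⊕ of these = min[4, 10, 17] = 4.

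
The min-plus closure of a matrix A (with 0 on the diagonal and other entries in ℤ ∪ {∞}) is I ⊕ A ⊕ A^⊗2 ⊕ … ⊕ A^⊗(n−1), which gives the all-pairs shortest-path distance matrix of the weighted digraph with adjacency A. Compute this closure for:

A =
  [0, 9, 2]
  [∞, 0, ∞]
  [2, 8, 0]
Closure =
  [0, 9, 2]
  [∞, 0, ∞]
  [2, 8, 0]

This is the Floyd-Warshall all-pairs shortest-path computation. For each intermediate vertex k = 0, 1, …, 2, update dist[i][j] ← min(dist[i][j], dist[i][k] + dist[k][j]). The final matrix gives, for each (i, j), the minimum total weight of any directed path from i to j (possibly empty when i = j).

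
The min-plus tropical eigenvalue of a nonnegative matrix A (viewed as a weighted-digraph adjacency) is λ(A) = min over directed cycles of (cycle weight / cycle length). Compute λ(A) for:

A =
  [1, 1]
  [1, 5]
λ(A) = 1

Enumerate directed cycles and compute their means (weight / length). Sample:
  cycle 0 → 0: weight = 1, length = 1, mean = 1/1 ≈ 1.000
  cycle 1 → 1: weight = 5, length = 1, mean = 5/1 ≈ 5.000
  cycle 0 → 1 → 0: weight = 2, length = 2, mean = 2/2 ≈ 1.000
  cycle 1 → 0 → 1: weight = 2, length = 2, mean = 2/2 ≈ 1.000
Minimum mean = 1.000, attained e.g. along the cycle 0 → 0 with weight 1 and length 1. So λ(A) = 1/1 = 1.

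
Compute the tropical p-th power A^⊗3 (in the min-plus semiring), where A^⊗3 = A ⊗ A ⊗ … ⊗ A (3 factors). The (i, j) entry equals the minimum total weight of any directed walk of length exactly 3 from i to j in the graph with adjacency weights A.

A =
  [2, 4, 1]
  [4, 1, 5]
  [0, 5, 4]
A^⊗3 =
  [3, 5, 2]
  [5, 3, 6]
  [1, 5, 3]

Each entry (A^⊗3)_ij equals the minimum over all length-3 walks i = v_0 → v_1 → … → v_3 = j of Σ_t A[v_t][v_{t+1}]. For example, for (i, j) = (0, 2) we minimise over 9 possible intermediate vertex sequences; the minimum is 2, attained along the walk 0 → 2 → 0 → 2.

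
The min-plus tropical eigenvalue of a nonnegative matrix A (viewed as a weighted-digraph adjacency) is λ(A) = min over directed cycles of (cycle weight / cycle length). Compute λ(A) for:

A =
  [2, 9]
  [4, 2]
λ(A) = 2

Enumerate directed cycles and compute their means (weight / length). Sample:
  cycle 0 → 0: weight = 2, length = 1, mean = 2/1 ≈ 2.000
  cycle 1 → 1: weight = 2, length = 1, mean = 2/1 ≈ 2.000
  cycle 0 → 1 → 0: weight = 13, length = 2, mean = 13/2 ≈ 6.500
  cycle 1 → 0 → 1: weight = 13, length = 2, mean = 13/2 ≈ 6.500
Minimum mean = 2.000, attained e.g. along the cycle 0 → 0 with weight 2 and length 1. So λ(A) = 2/1 = 2.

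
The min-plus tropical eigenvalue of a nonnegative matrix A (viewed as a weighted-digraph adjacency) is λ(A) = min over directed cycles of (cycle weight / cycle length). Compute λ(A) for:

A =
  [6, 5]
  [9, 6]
λ(A) = 6

Enumerate directed cycles and compute their means (weight / length). Sample:
  cycle 0 → 0: weight = 6, length = 1, mean = 6/1 ≈ 6.000
  cycle 1 → 1: weight = 6, length = 1, mean = 6/1 ≈ 6.000
  cycle 0 → 1 → 0: weight = 14, length = 2, mean = 14/2 ≈ 7.000
  cycle 1 → 0 → 1: weight = 14, length = 2, mean = 14/2 ≈ 7.000
Minimum mean = 6.000, attained e.g. along the cycle 0 → 0 with weight 6 and length 1. So λ(A) = 6/1 = 6.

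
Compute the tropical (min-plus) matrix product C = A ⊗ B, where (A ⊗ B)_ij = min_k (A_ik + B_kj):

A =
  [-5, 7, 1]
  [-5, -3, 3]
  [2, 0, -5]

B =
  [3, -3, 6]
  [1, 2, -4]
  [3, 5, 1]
A ⊗ B =
  [-2, -8, 1]
  [-2, -8, -7]
  [-2, -1, -4]

Apply the min-plus product entry-by-entry:
  C[0][0] = min over k of (A[0][0] + B[0][0] = -5 + 3 = -2, A[0][1] + B[1][0] = 7 + 1 = 8, A[0][2] + B[2][0] = 1 + 3 = 4) = -2 (attained at k = 0)
  C[0][1] = min over k of (A[0][0] + B[0][1] = -5 + -3 = -8, A[0][1] + B[1][1] = 7 + 2 = 9, A[0][2] + B[2][1] = 1 + 5 = 6) = -8 (attained at k = 0)
  C[0][2] = min over k of (A[0][0] + B[0][2] = -5 + 6 = 1, A[0][1] + B[1][2] = 7 + -4 = 3, A[0][2] + B[2][2] = 1 + 1 = 2) = 1 (attained at k = 0)
  C[1][0] = min over k of (A[1][0] + B[0][0] = -5 + 3 = -2, A[1][1] + B[1][0] = -3 + 1 = -2, A[1][2] + B[2][0] = 3 + 3 = 6) = -2 (attained at k = 0)
  C[1][1] = min over k of (A[1][0] + B[0][1] = -5 + -3 = -8, A[1][1] + B[1][1] = -3 + 2 = -1, A[1][2] + B[2][1] = 3 + 5 = 8) = -8 (attained at k = 0)
  C[1][2] = min over k of (A[1][0] + B[0][2] = -5 + 6 = 1, A[1][1] + B[1][2] = -3 + -4 = -7, A[1][2] + B[2][2] = 3 + 1 = 4) = -7 (attained at k = 1)
  C[2][0] = min over k of (A[2][0] + B[0][0] = 2 + 3 = 5, A[2][1] + B[1][0] = 0 + 1 = 1, A[2][2] + B[2][0] = -5 + 3 = -2) = -2 (attained at k = 2)
  C[2][1] = min over k of (A[2][0] + B[0][1] = 2 + -3 = -1, A[2][1] + B[1][1] = 0 + 2 = 2, A[2][2] + B[2][1] = -5 + 5 = 0) = -1 (attained at k = 0)
  C[2][2] = min over k of (A[2][0] + B[0][2] = 2 + 6 = 8, A[2][1] + B[1][2] = 0 + -4 = -4, A[2][2] + B[2][2] = -5 + 1 = -4) = -4 (attained at k = 1)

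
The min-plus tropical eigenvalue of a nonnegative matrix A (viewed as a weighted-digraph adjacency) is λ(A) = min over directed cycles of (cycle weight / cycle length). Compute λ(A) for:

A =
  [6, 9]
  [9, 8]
λ(A) = 6

Enumerate directed cycles and compute their means (weight / length). Sample:
  cycle 0 → 0: weight = 6, length = 1, mean = 6/1 ≈ 6.000
  cycle 1 → 1: weight = 8, length = 1, mean = 8/1 ≈ 8.000
  cycle 0 → 1 → 0: weight = 18, length = 2, mean = 18/2 ≈ 9.000
  cycle 1 → 0 → 1: weight = 18, length = 2, mean = 18/2 ≈ 9.000
Minimum mean = 6.000, attained e.g. along the cycle 0 → 0 with weight 6 and length 1. So λ(A) = 6/1 = 6.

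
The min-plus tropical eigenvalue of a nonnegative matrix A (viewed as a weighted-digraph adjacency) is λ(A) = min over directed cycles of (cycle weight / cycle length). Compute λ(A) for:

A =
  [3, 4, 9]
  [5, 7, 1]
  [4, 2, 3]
λ(A) = 3/2

Enumerate directed cycles and compute their means (weight / length). Sample:
  cycle 0 → 0: weight = 3, length = 1, mean = 3/1 ≈ 3.000
  cycle 1 → 1: weight = 7, length = 1, mean = 7/1 ≈ 7.000
  cycle 2 → 2: weight = 3, length = 1, mean = 3/1 ≈ 3.000
  cycle 0 → 1 → 0: weight = 9, length = 2, mean = 9/2 ≈ 4.500
  cycle 0 → 2 → 0: weight = 13, length = 2, mean = 13/2 ≈ 6.500
  cycle 1 → 0 → 1: weight = 9, length = 2, mean = 9/2 ≈ 4.500
Minimum mean = 1.500, attained e.g. along the cycle 1 → 2 → 1 with weight 3 and length 2. So λ(A) = 3/2 = 3/2.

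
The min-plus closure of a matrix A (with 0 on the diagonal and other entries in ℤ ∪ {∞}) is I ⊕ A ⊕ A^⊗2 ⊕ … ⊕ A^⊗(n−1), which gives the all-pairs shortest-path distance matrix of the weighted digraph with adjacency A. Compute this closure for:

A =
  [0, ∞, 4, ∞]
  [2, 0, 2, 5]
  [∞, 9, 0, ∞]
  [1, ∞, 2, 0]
Closure =
  [0, 13, 4, 18]
  [2, 0, 2, 5]
  [11, 9, 0, 14]
  [1, 11, 2, 0]

This is the Floyd-Warshall all-pairs shortest-path computation. For each intermediate vertex k = 0, 1, …, 3, update dist[i][j] ← min(dist[i][j], dist[i][k] + dist[k][j]). The final matrix gives, for each (i, j), the minimum total weight of any directed path from i to j (possibly empty when i = j).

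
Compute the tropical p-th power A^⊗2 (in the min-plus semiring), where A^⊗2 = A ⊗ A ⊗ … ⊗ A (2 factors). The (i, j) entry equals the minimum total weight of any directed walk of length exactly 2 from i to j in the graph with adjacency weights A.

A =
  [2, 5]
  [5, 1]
A^⊗2 =
  [4, 6]
  [6, 2]

Each entry (A^⊗2)_ij equals the minimum over all length-2 walks i = v_0 → v_1 → … → v_2 = j of Σ_t A[v_t][v_{t+1}]. For example, for (i, j) = (0, 1) we minimise over 2 possible intermediate vertex sequences; the minimum is 6, attained along the walk 0 → 1 → 1.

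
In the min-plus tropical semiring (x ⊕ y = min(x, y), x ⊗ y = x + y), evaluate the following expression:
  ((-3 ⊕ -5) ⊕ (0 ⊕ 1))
((-3 ⊕ -5) ⊕ (0 ⊕ 1)) = -5

Expand innermost to outermost. Recall ⊕ takes the minimum of its arguments and ⊗ takes their sum. Working out the expression ((-3 ⊕ -5) ⊕ (0 ⊕ 1)) gives -5.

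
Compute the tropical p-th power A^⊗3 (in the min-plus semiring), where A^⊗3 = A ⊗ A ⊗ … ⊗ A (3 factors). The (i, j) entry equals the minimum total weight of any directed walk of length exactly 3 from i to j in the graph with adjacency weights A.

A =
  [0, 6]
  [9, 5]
A^⊗3 =
  [0, 6]
  [9, 15]

Each entry (A^⊗3)_ij equals the minimum over all length-3 walks i = v_0 → v_1 → … → v_3 = j of Σ_t A[v_t][v_{t+1}]. For example, for (i, j) = (0, 1) we minimise over 4 possible intermediate vertex sequences; the minimum is 6, attained along the walk 0 → 0 → 0 → 1.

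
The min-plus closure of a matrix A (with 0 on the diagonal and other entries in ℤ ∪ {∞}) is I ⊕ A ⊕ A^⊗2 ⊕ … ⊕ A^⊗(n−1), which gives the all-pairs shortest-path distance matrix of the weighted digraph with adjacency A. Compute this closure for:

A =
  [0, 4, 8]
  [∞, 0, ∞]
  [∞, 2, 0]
Closure =
  [0, 4, 8]
  [∞, 0, ∞]
  [∞, 2, 0]

This is the Floyd-Warshall all-pairs shortest-path computation. For each intermediate vertex k = 0, 1, …, 2, update dist[i][j] ← min(dist[i][j], dist[i][k] + dist[k][j]). The final matrix gives, for each (i, j), the minimum total weight of any directed path from i to j (possibly empty when i = j).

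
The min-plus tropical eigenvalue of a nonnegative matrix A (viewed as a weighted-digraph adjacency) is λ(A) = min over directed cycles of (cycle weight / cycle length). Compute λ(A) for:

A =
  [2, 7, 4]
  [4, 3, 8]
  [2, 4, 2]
λ(A) = 2

Enumerate directed cycles and compute their means (weight / length). Sample:
  cycle 0 → 0: weight = 2, length = 1, mean = 2/1 ≈ 2.000
  cycle 1 → 1: weight = 3, length = 1, mean = 3/1 ≈ 3.000
  cycle 2 → 2: weight = 2, length = 1, mean = 2/1 ≈ 2.000
  cycle 0 → 1 → 0: weight = 11, length = 2, mean = 11/2 ≈ 5.500
  cycle 0 → 2 → 0: weight = 6, length = 2, mean = 6/2 ≈ 3.000
  cycle 1 → 0 → 1: weight = 11, length = 2, mean = 11/2 ≈ 5.500
Minimum mean = 2.000, attained e.g. along the cycle 0 → 0 with weight 2 and length 1. So λ(A) = 2/1 = 2.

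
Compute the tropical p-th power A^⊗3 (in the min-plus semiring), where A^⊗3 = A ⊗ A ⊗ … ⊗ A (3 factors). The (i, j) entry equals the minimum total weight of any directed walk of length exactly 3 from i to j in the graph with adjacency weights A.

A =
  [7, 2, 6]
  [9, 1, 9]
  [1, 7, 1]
A^⊗3 =
  [8, 4, 8]
  [11, 3, 11]
  [3, 4, 3]

Each entry (A^⊗3)_ij equals the minimum over all length-3 walks i = v_0 → v_1 → … → v_3 = j of Σ_t A[v_t][v_{t+1}]. For example, for (i, j) = (0, 2) we minimise over 9 possible intermediate vertex sequences; the minimum is 8, attained along the walk 0 → 2 → 2 → 2.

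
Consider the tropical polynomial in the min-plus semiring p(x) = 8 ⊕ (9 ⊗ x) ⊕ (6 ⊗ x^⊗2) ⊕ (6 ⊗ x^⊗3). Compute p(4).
p(4) = 8

A tropical monomial a ⊗ x^⊗i evaluates to a + i · x. Evaluating each term at x = 4:
  Term 0 contributes 8 + 0 · 4 = 8
  Term 1 contributes 9 + 1 · 4 = 13
  Term 2 contributes 6 + 2 · 4 = 14
  Term 3 contributes 6 + 3 · 4 = 18
p(4) = ⊕ of these = min[8, 13, 14, 18] = 8.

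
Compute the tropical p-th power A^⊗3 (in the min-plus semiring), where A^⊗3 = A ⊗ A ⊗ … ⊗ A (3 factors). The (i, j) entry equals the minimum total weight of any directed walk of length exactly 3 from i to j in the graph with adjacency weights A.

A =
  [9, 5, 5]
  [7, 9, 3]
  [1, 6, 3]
A^⊗3 =
  [9, 11, 11]
  [7, 9, 9]
  [7, 9, 9]

Each entry (A^⊗3)_ij equals the minimum over all length-3 walks i = v_0 → v_1 → … → v_3 = j of Σ_t A[v_t][v_{t+1}]. For example, for (i, j) = (0, 2) we minimise over 9 possible intermediate vertex sequences; the minimum is 11, attained along the walk 0 → 1 → 2 → 2.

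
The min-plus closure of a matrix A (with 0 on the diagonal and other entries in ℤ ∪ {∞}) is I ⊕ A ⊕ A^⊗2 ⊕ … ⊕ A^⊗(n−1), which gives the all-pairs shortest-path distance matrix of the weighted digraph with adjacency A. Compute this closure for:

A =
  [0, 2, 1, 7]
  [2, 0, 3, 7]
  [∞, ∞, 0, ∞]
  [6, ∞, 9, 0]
Closure =
  [0, 2, 1, 7]
  [2, 0, 3, 7]
  [∞, ∞, 0, ∞]
  [6, 8, 7, 0]

This is the Floyd-Warshall all-pairs shortest-path computation. For each intermediate vertex k = 0, 1, …, 3, update dist[i][j] ← min(dist[i][j], dist[i][k] + dist[k][j]). The final matrix gives, for each (i, j), the minimum total weight of any directed path from i to j (possibly empty when i = j).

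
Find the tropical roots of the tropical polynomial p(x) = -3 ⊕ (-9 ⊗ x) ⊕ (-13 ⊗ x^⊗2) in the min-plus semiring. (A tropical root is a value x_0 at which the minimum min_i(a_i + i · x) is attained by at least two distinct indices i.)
Roots: {4, 6}

Each tropical root is a break point of the lower envelope of the lines y = a_i + i · x (there are 3 lines, with slopes 0, 1, ..., 2). Only the lines that attain the minimum somewhere contribute to roots; other lines are dominated. Here the surviving (envelope) indices are i = 2, i = 1, i = 0.
Intersections between consecutive envelope lines give the roots: for adjacent envelope indices i < j the intersection is x = (a_i − a_j) / (j − i). Reading off the sorted break points: {4, 6}.
Verification: at each break x_0, at least two indices attain the minimum of min_i(a_i + i · x_0).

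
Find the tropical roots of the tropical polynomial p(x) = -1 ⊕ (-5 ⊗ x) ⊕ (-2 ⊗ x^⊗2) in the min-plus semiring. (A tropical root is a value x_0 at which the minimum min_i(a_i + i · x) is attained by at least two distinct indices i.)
Roots: {-3, 4}

Each tropical root is a break point of the lower envelope of the lines y = a_i + i · x (there are 3 lines, with slopes 0, 1, ..., 2). Only the lines that attain the minimum somewhere contribute to roots; other lines are dominated. Here the surviving (envelope) indices are i = 2, i = 1, i = 0.
Intersections between consecutive envelope lines give the roots: for adjacent envelope indices i < j the intersection is x = (a_i − a_j) / (j − i). Reading off the sorted break points: {-3, 4}.
Verification: at each break x_0, at least two indices attain the minimum of min_i(a_i + i · x_0).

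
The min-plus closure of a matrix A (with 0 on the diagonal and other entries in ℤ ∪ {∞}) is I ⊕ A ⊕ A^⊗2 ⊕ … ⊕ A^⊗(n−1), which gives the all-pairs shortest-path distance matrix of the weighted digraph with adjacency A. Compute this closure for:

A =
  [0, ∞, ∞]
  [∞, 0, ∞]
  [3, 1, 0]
Closure =
  [0, ∞, ∞]
  [∞, 0, ∞]
  [3, 1, 0]

This is the Floyd-Warshall all-pairs shortest-path computation. For each intermediate vertex k = 0, 1, …, 2, update dist[i][j] ← min(dist[i][j], dist[i][k] + dist[k][j]). The final matrix gives, for each (i, j), the minimum total weight of any directed path from i to j (possibly empty when i = j).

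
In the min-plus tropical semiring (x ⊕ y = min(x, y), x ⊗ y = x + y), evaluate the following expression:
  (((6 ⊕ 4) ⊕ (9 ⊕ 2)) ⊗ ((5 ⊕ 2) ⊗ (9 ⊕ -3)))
(((6 ⊕ 4) ⊕ (9 ⊕ 2)) ⊗ ((5 ⊕ 2) ⊗ (9 ⊕ -3))) = 1

Expand innermost to outermost. Recall ⊕ takes the minimum of its arguments and ⊗ takes their sum. Working out the expression (((6 ⊕ 4) ⊕ (9 ⊕ 2)) ⊗ ((5 ⊕ 2) ⊗ (9 ⊕ -3))) gives 1.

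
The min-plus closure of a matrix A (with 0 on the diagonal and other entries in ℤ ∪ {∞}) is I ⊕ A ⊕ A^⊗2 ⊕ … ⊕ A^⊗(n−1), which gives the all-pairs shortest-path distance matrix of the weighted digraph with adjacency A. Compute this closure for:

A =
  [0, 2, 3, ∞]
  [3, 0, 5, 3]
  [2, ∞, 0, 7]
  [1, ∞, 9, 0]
Closure =
  [0, 2, 3, 5]
  [3, 0, 5, 3]
  [2, 4, 0, 7]
  [1, 3, 4, 0]

This is the Floyd-Warshall all-pairs shortest-path computation. For each intermediate vertex k = 0, 1, …, 3, update dist[i][j] ← min(dist[i][j], dist[i][k] + dist[k][j]). The final matrix gives, for each (i, j), the minimum total weight of any directed path from i to j (possibly empty when i = j).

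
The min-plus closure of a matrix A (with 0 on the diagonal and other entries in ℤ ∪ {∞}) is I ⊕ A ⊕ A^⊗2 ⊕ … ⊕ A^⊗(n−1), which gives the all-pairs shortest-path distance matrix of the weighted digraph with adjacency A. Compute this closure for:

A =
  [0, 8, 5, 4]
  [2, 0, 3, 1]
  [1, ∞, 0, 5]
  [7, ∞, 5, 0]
Closure =
  [0, 8, 5, 4]
  [2, 0, 3, 1]
  [1, 9, 0, 5]
  [6, 14, 5, 0]

This is the Floyd-Warshall all-pairs shortest-path computation. For each intermediate vertex k = 0, 1, …, 3, update dist[i][j] ← min(dist[i][j], dist[i][k] + dist[k][j]). The final matrix gives, for each (i, j), the minimum total weight of any directed path from i to j (possibly empty when i = j).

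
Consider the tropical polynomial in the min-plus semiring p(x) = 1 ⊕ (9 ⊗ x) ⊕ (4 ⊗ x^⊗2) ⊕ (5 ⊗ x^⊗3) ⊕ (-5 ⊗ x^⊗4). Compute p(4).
p(4) = 1

A tropical monomial a ⊗ x^⊗i evaluates to a + i · x. Evaluating each term at x = 4:
  Term 0 contributes 1 + 0 · 4 = 1
  Term 1 contributes 9 + 1 · 4 = 13
  Term 2 contributes 4 + 2 · 4 = 12
  Term 3 contributes 5 + 3 · 4 = 17
  Term 4 contributes -5 + 4 · 4 = 11
p(4) = ⊕ of these = min[1, 13, 12, 17, 11] = 1.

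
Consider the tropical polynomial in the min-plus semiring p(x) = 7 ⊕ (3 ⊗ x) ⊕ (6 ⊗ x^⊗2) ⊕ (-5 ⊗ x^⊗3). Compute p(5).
p(5) = 7

A tropical monomial a ⊗ x^⊗i evaluates to a + i · x. Evaluating each term at x = 5:
  Term 0 contributes 7 + 0 · 5 = 7
  Term 1 contributes 3 + 1 · 5 = 8
  Term 2 contributes 6 + 2 · 5 = 16
  Term 3 contributes -5 + 3 · 5 = 10
p(5) = ⊕ of these = min[7, 8, 16, 10] = 7.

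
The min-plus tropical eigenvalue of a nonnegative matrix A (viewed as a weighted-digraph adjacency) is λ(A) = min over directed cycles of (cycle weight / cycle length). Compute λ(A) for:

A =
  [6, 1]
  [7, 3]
λ(A) = 3

Enumerate directed cycles and compute their means (weight / length). Sample:
  cycle 0 → 0: weight = 6, length = 1, mean = 6/1 ≈ 6.000
  cycle 1 → 1: weight = 3, length = 1, mean = 3/1 ≈ 3.000
  cycle 0 → 1 → 0: weight = 8, length = 2, mean = 8/2 ≈ 4.000
  cycle 1 → 0 → 1: weight = 8, length = 2, mean = 8/2 ≈ 4.000
Minimum mean = 3.000, attained e.g. along the cycle 1 → 1 with weight 3 and length 1. So λ(A) = 3/1 = 3.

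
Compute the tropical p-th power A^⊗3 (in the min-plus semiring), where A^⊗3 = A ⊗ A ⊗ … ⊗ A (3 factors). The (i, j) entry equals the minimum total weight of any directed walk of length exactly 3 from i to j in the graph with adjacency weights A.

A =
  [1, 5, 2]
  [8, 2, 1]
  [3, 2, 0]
A^⊗3 =
  [3, 4, 2]
  [4, 3, 1]
  [3, 2, 0]

Each entry (A^⊗3)_ij equals the minimum over all length-3 walks i = v_0 → v_1 → … → v_3 = j of Σ_t A[v_t][v_{t+1}]. For example, for (i, j) = (0, 2) we minimise over 9 possible intermediate vertex sequences; the minimum is 2, attained along the walk 0 → 2 → 2 → 2.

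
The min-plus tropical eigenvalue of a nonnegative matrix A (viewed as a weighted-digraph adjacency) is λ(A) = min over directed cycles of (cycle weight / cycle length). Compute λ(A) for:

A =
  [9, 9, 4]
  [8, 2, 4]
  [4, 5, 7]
λ(A) = 2

Enumerate directed cycles and compute their means (weight / length). Sample:
  cycle 0 → 0: weight = 9, length = 1, mean = 9/1 ≈ 9.000
  cycle 1 → 1: weight = 2, length = 1, mean = 2/1 ≈ 2.000
  cycle 2 → 2: weight = 7, length = 1, mean = 7/1 ≈ 7.000
  cycle 0 → 1 → 0: weight = 17, length = 2, mean = 17/2 ≈ 8.500
  cycle 0 → 2 → 0: weight = 8, length = 2, mean = 8/2 ≈ 4.000
  cycle 1 → 0 → 1: weight = 17, length = 2, mean = 17/2 ≈ 8.500
Minimum mean = 2.000, attained e.g. along the cycle 1 → 1 with weight 2 and length 1. So λ(A) = 2/1 = 2.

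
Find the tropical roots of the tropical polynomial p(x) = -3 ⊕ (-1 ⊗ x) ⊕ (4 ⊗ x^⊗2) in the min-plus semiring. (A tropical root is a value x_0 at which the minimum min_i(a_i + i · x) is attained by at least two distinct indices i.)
Roots: {-5, -2}

Each tropical root is a break point of the lower envelope of the lines y = a_i + i · x (there are 3 lines, with slopes 0, 1, ..., 2). Only the lines that attain the minimum somewhere contribute to roots; other lines are dominated. Here the surviving (envelope) indices are i = 2, i = 1, i = 0.
Intersections between consecutive envelope lines give the roots: for adjacent envelope indices i < j the intersection is x = (a_i − a_j) / (j − i). Reading off the sorted break points: {-5, -2}.
Verification: at each break x_0, at least two indices attain the minimum of min_i(a_i + i · x_0).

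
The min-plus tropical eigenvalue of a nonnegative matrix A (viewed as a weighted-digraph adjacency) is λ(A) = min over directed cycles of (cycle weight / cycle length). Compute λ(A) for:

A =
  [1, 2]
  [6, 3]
λ(A) = 1

Enumerate directed cycles and compute their means (weight / length). Sample:
  cycle 0 → 0: weight = 1, length = 1, mean = 1/1 ≈ 1.000
  cycle 1 → 1: weight = 3, length = 1, mean = 3/1 ≈ 3.000
  cycle 0 → 1 → 0: weight = 8, length = 2, mean = 8/2 ≈ 4.000
  cycle 1 → 0 → 1: weight = 8, length = 2, mean = 8/2 ≈ 4.000
Minimum mean = 1.000, attained e.g. along the cycle 0 → 0 with weight 1 and length 1. So λ(A) = 1/1 = 1.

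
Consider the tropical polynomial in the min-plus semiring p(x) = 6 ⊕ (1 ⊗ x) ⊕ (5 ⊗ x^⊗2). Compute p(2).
p(2) = 3

A tropical monomial a ⊗ x^⊗i evaluates to a + i · x. Evaluating each term at x = 2:
  Term 0 contributes 6 + 0 · 2 = 6
  Term 1 contributes 1 + 1 · 2 = 3
  Term 2 contributes 5 + 2 · 2 = 9
p(2) = ⊕ of these = min[6, 3, 9] = 3.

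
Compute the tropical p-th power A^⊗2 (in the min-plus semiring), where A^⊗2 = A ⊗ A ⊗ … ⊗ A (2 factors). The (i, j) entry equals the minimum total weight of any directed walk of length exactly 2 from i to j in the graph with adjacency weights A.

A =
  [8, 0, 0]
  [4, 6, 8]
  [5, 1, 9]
A^⊗2 =
  [4, 1, 8]
  [10, 4, 4]
  [5, 5, 5]

Each entry (A^⊗2)_ij equals the minimum over all length-2 walks i = v_0 → v_1 → … → v_2 = j of Σ_t A[v_t][v_{t+1}]. For example, for (i, j) = (0, 2) we minimise over 3 possible intermediate vertex sequences; the minimum is 8, attained along the walk 0 → 0 → 2.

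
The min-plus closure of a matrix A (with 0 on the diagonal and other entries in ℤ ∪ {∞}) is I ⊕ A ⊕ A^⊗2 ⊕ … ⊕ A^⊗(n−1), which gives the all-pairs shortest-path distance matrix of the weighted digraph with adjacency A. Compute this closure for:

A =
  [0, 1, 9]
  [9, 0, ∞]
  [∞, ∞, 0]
Closure =
  [0, 1, 9]
  [9, 0, 18]
  [∞, ∞, 0]

This is the Floyd-Warshall all-pairs shortest-path computation. For each intermediate vertex k = 0, 1, …, 2, update dist[i][j] ← min(dist[i][j], dist[i][k] + dist[k][j]). The final matrix gives, for each (i, j), the minimum total weight of any directed path from i to j (possibly empty when i = j).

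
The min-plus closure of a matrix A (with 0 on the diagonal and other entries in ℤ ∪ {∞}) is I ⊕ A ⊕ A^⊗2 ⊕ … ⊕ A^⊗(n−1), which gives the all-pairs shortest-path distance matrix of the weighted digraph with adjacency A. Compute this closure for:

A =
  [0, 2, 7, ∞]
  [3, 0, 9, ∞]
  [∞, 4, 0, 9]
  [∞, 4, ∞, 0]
Closure =
  [0, 2, 7, 16]
  [3, 0, 9, 18]
  [7, 4, 0, 9]
  [7, 4, 13, 0]

This is the Floyd-Warshall all-pairs shortest-path computation. For each intermediate vertex k = 0, 1, …, 3, update dist[i][j] ← min(dist[i][j], dist[i][k] + dist[k][j]). The final matrix gives, for each (i, j), the minimum total weight of any directed path from i to j (possibly empty when i = j).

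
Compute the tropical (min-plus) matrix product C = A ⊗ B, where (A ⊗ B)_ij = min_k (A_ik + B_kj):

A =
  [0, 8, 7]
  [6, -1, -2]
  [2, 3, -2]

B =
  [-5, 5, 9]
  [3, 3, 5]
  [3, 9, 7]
A ⊗ B =
  [-5, 5, 9]
  [1, 2, 4]
  [-3, 6, 5]

Apply the min-plus product entry-by-entry:
  C[0][0] = min over k of (A[0][0] + B[0][0] = 0 + -5 = -5, A[0][1] + B[1][0] = 8 + 3 = 11, A[0][2] + B[2][0] = 7 + 3 = 10) = -5 (attained at k = 0)
  C[0][1] = min over k of (A[0][0] + B[0][1] = 0 + 5 = 5, A[0][1] + B[1][1] = 8 + 3 = 11, A[0][2] + B[2][1] = 7 + 9 = 16) = 5 (attained at k = 0)
  C[0][2] = min over k of (A[0][0] + B[0][2] = 0 + 9 = 9, A[0][1] + B[1][2] = 8 + 5 = 13, A[0][2] + B[2][2] = 7 + 7 = 14) = 9 (attained at k = 0)
  C[1][0] = min over k of (A[1][0] + B[0][0] = 6 + -5 = 1, A[1][1] + B[1][0] = -1 + 3 = 2, A[1][2] + B[2][0] = -2 + 3 = 1) = 1 (attained at k = 0)
  C[1][1] = min over k of (A[1][0] + B[0][1] = 6 + 5 = 11, A[1][1] + B[1][1] = -1 + 3 = 2, A[1][2] + B[2][1] = -2 + 9 = 7) = 2 (attained at k = 1)
  C[1][2] = min over k of (A[1][0] + B[0][2] = 6 + 9 = 15, A[1][1] + B[1][2] = -1 + 5 = 4, A[1][2] + B[2][2] = -2 + 7 = 5) = 4 (attained at k = 1)
  C[2][0] = min over k of (A[2][0] + B[0][0] = 2 + -5 = -3, A[2][1] + B[1][0] = 3 + 3 = 6, A[2][2] + B[2][0] = -2 + 3 = 1) = -3 (attained at k = 0)
  C[2][1] = min over k of (A[2][0] + B[0][1] = 2 + 5 = 7, A[2][1] + B[1][1] = 3 + 3 = 6, A[2][2] + B[2][1] = -2 + 9 = 7) = 6 (attained at k = 1)
  C[2][2] = min over k of (A[2][0] + B[0][2] = 2 + 9 = 11, A[2][1] + B[1][2] = 3 + 5 = 8, A[2][2] + B[2][2] = -2 + 7 = 5) = 5 (attained at k = 2)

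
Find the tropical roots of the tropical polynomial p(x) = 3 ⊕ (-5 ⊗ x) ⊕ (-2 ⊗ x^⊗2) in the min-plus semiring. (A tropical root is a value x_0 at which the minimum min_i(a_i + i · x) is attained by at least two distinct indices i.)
Roots: {-3, 8}

Each tropical root is a break point of the lower envelope of the lines y = a_i + i · x (there are 3 lines, with slopes 0, 1, ..., 2). Only the lines that attain the minimum somewhere contribute to roots; other lines are dominated. Here the surviving (envelope) indices are i = 2, i = 1, i = 0.
Intersections between consecutive envelope lines give the roots: for adjacent envelope indices i < j the intersection is x = (a_i − a_j) / (j − i). Reading off the sorted break points: {-3, 8}.
Verification: at each break x_0, at least two indices attain the minimum of min_i(a_i + i · x_0).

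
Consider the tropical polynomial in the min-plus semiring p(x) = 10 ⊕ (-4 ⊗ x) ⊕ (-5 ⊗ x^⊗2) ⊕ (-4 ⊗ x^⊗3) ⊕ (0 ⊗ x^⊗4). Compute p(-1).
p(-1) = -7

A tropical monomial a ⊗ x^⊗i evaluates to a + i · x. Evaluating each term at x = -1:
  Term 0 contributes 10 + 0 · -1 = 10
  Term 1 contributes -4 + 1 · -1 = -5
  Term 2 contributes -5 + 2 · -1 = -7
  Term 3 contributes -4 + 3 · -1 = -7
  Term 4 contributes 0 + 4 · -1 = -4
p(-1) = ⊕ of these = min[10, -5, -7, -7, -4] = -7.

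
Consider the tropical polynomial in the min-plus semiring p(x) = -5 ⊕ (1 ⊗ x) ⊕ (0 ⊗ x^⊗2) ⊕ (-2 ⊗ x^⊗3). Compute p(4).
p(4) = -5

A tropical monomial a ⊗ x^⊗i evaluates to a + i · x. Evaluating each term at x = 4:
  Term 0 contributes -5 + 0 · 4 = -5
  Term 1 contributes 1 + 1 · 4 = 5
  Term 2 contributes 0 + 2 · 4 = 8
  Term 3 contributes -2 + 3 · 4 = 10
p(4) = ⊕ of these = min[-5, 5, 8, 10] = -5.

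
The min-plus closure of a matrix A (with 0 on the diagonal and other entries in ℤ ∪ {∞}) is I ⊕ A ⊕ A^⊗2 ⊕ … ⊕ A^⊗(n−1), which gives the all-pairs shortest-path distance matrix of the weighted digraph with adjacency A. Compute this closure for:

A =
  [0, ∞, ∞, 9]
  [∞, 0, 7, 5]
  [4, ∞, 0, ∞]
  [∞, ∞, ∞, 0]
Closure =
  [0, ∞, ∞, 9]
  [11, 0, 7, 5]
  [4, ∞, 0, 13]
  [∞, ∞, ∞, 0]

This is the Floyd-Warshall all-pairs shortest-path computation. For each intermediate vertex k = 0, 1, …, 3, update dist[i][j] ← min(dist[i][j], dist[i][k] + dist[k][j]). The final matrix gives, for each (i, j), the minimum total weight of any directed path from i to j (possibly empty when i = j).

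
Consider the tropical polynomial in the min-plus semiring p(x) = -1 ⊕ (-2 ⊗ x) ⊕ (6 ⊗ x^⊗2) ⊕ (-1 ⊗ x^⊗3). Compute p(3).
p(3) = -1

A tropical monomial a ⊗ x^⊗i evaluates to a + i · x. Evaluating each term at x = 3:
  Term 0 contributes -1 + 0 · 3 = -1
  Term 1 contributes -2 + 1 · 3 = 1
  Term 2 contributes 6 + 2 · 3 = 12
  Term 3 contributes -1 + 3 · 3 = 8
p(3) = ⊕ of these = min[-1, 1, 12, 8] = -1.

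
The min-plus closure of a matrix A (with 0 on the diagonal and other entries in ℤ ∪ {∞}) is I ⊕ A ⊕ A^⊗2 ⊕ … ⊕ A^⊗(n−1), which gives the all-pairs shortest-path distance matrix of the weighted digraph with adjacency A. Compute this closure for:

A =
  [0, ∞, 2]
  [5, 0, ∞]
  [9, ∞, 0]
Closure =
  [0, ∞, 2]
  [5, 0, 7]
  [9, ∞, 0]

This is the Floyd-Warshall all-pairs shortest-path computation. For each intermediate vertex k = 0, 1, …, 2, update dist[i][j] ← min(dist[i][j], dist[i][k] + dist[k][j]). The final matrix gives, for each (i, j), the minimum total weight of any directed path from i to j (possibly empty when i = j).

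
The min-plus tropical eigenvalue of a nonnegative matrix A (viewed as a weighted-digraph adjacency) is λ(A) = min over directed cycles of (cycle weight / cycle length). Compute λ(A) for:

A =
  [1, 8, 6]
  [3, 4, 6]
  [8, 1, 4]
λ(A) = 1

Enumerate directed cycles and compute their means (weight / length). Sample:
  cycle 0 → 0: weight = 1, length = 1, mean = 1/1 ≈ 1.000
  cycle 1 → 1: weight = 4, length = 1, mean = 4/1 ≈ 4.000
  cycle 2 → 2: weight = 4, length = 1, mean = 4/1 ≈ 4.000
  cycle 0 → 1 → 0: weight = 11, length = 2, mean = 11/2 ≈ 5.500
  cycle 0 → 2 → 0: weight = 14, length = 2, mean = 14/2 ≈ 7.000
  cycle 1 → 0 → 1: weight = 11, length = 2, mean = 11/2 ≈ 5.500
Minimum mean = 1.000, attained e.g. along the cycle 0 → 0 with weight 1 and length 1. So λ(A) = 1/1 = 1.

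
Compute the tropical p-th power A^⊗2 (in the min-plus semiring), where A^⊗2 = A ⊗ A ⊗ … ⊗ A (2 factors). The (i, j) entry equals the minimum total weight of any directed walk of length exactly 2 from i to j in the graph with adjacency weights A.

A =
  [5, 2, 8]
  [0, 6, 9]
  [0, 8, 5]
A^⊗2 =
  [2, 7, 11]
  [5, 2, 8]
  [5, 2, 8]

Each entry (A^⊗2)_ij equals the minimum over all length-2 walks i = v_0 → v_1 → … → v_2 = j of Σ_t A[v_t][v_{t+1}]. For example, for (i, j) = (0, 2) we minimise over 3 possible intermediate vertex sequences; the minimum is 11, attained along the walk 0 → 1 → 2.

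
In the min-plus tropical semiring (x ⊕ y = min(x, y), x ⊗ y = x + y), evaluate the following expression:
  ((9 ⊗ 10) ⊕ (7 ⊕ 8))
((9 ⊗ 10) ⊕ (7 ⊕ 8)) = 7

Expand innermost to outermost. Recall ⊕ takes the minimum of its arguments and ⊗ takes their sum. Working out the expression ((9 ⊗ 10) ⊕ (7 ⊕ 8)) gives 7.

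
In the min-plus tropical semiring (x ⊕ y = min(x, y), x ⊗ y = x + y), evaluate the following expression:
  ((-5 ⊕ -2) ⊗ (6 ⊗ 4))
((-5 ⊕ -2) ⊗ (6 ⊗ 4)) = 5

Expand innermost to outermost. Recall ⊕ takes the minimum of its arguments and ⊗ takes their sum. Working out the expression ((-5 ⊕ -2) ⊗ (6 ⊗ 4)) gives 5.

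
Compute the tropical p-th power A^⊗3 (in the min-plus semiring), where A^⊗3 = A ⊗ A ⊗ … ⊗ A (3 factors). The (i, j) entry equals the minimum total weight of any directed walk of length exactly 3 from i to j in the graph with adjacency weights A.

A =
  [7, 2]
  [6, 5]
A^⊗3 =
  [13, 10]
  [14, 13]

Each entry (A^⊗3)_ij equals the minimum over all length-3 walks i = v_0 → v_1 → … → v_3 = j of Σ_t A[v_t][v_{t+1}]. For example, for (i, j) = (0, 1) we minimise over 4 possible intermediate vertex sequences; the minimum is 10, attained along the walk 0 → 1 → 0 → 1.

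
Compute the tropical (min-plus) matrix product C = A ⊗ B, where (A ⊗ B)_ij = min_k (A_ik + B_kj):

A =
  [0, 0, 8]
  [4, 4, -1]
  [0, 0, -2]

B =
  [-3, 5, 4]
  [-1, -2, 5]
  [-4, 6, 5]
A ⊗ B =
  [-3, -2, 4]
  [-5, 2, 4]
  [-6, -2, 3]

Apply the min-plus product entry-by-entry:
  C[0][0] = min over k of (A[0][0] + B[0][0] = 0 + -3 = -3, A[0][1] + B[1][0] = 0 + -1 = -1, A[0][2] + B[2][0] = 8 + -4 = 4) = -3 (attained at k = 0)
  C[0][1] = min over k of (A[0][0] + B[0][1] = 0 + 5 = 5, A[0][1] + B[1][1] = 0 + -2 = -2, A[0][2] + B[2][1] = 8 + 6 = 14) = -2 (attained at k = 1)
  C[0][2] = min over k of (A[0][0] + B[0][2] = 0 + 4 = 4, A[0][1] + B[1][2] = 0 + 5 = 5, A[0][2] + B[2][2] = 8 + 5 = 13) = 4 (attained at k = 0)
  C[1][0] = min over k of (A[1][0] + B[0][0] = 4 + -3 = 1, A[1][1] + B[1][0] = 4 + -1 = 3, A[1][2] + B[2][0] = -1 + -4 = -5) = -5 (attained at k = 2)
  C[1][1] = min over k of (A[1][0] + B[0][1] = 4 + 5 = 9, A[1][1] + B[1][1] = 4 + -2 = 2, A[1][2] + B[2][1] = -1 + 6 = 5) = 2 (attained at k = 1)
  C[1][2] = min over k of (A[1][0] + B[0][2] = 4 + 4 = 8, A[1][1] + B[1][2] = 4 + 5 = 9, A[1][2] + B[2][2] = -1 + 5 = 4) = 4 (attained at k = 2)
  C[2][0] = min over k of (A[2][0] + B[0][0] = 0 + -3 = -3, A[2][1] + B[1][0] = 0 + -1 = -1, A[2][2] + B[2][0] = -2 + -4 = -6) = -6 (attained at k = 2)
  C[2][1] = min over k of (A[2][0] + B[0][1] = 0 + 5 = 5, A[2][1] + B[1][1] = 0 + -2 = -2, A[2][2] + B[2][1] = -2 + 6 = 4) = -2 (attained at k = 1)
  C[2][2] = min over k of (A[2][0] + B[0][2] = 0 + 4 = 4, A[2][1] + B[1][2] = 0 + 5 = 5, A[2][2] + B[2][2] = -2 + 5 = 3) = 3 (attained at k = 2)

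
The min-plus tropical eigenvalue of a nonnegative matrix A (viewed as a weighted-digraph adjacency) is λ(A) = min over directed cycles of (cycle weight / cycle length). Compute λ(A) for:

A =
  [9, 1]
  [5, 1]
λ(A) = 1

Enumerate directed cycles and compute their means (weight / length). Sample:
  cycle 0 → 0: weight = 9, length = 1, mean = 9/1 ≈ 9.000
  cycle 1 → 1: weight = 1, length = 1, mean = 1/1 ≈ 1.000
  cycle 0 → 1 → 0: weight = 6, length = 2, mean = 6/2 ≈ 3.000
  cycle 1 → 0 → 1: weight = 6, length = 2, mean = 6/2 ≈ 3.000
Minimum mean = 1.000, attained e.g. along the cycle 1 → 1 with weight 1 and length 1. So λ(A) = 1/1 = 1.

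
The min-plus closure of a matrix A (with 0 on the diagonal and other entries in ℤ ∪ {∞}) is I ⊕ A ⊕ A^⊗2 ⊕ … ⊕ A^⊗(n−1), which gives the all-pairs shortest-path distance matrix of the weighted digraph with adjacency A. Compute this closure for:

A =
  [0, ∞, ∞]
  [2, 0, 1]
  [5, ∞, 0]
Closure =
  [0, ∞, ∞]
  [2, 0, 1]
  [5, ∞, 0]

This is the Floyd-Warshall all-pairs shortest-path computation. For each intermediate vertex k = 0, 1, …, 2, update dist[i][j] ← min(dist[i][j], dist[i][k] + dist[k][j]). The final matrix gives, for each (i, j), the minimum total weight of any directed path from i to j (possibly empty when i = j).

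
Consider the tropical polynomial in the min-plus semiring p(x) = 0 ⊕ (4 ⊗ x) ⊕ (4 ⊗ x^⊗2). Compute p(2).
p(2) = 0

A tropical monomial a ⊗ x^⊗i evaluates to a + i · x. Evaluating each term at x = 2:
  Term 0 contributes 0 + 0 · 2 = 0
  Term 1 contributes 4 + 1 · 2 = 6
  Term 2 contributes 4 + 2 · 2 = 8
p(2) = ⊕ of these = min[0, 6, 8] = 0.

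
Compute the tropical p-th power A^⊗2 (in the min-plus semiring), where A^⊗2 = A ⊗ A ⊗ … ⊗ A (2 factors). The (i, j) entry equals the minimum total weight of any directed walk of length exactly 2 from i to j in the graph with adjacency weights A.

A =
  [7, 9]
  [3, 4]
A^⊗2 =
  [12, 13]
  [7, 8]

Each entry (A^⊗2)_ij equals the minimum over all length-2 walks i = v_0 → v_1 → … → v_2 = j of Σ_t A[v_t][v_{t+1}]. For example, for (i, j) = (0, 1) we minimise over 2 possible intermediate vertex sequences; the minimum is 13, attained along the walk 0 → 1 → 1.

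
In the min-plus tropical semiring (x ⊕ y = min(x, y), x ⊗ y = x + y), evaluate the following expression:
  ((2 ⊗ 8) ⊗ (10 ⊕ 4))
((2 ⊗ 8) ⊗ (10 ⊕ 4)) = 14

Expand innermost to outermost. Recall ⊕ takes the minimum of its arguments and ⊗ takes their sum. Working out the expression ((2 ⊗ 8) ⊗ (10 ⊕ 4)) gives 14.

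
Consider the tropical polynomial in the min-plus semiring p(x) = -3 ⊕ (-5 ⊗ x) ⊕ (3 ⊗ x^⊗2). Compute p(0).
p(0) = -5

A tropical monomial a ⊗ x^⊗i evaluates to a + i · x. Evaluating each term at x = 0:
  Term 0 contributes -3 + 0 · 0 = -3
  Term 1 contributes -5 + 1 · 0 = -5
  Term 2 contributes 3 + 2 · 0 = 3
p(0) = ⊕ of these = min[-3, -5, 3] = -5.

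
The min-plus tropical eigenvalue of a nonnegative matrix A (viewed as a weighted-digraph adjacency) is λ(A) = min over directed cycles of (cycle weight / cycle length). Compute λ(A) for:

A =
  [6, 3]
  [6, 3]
λ(A) = 3

Enumerate directed cycles and compute their means (weight / length). Sample:
  cycle 0 → 0: weight = 6, length = 1, mean = 6/1 ≈ 6.000
  cycle 1 → 1: weight = 3, length = 1, mean = 3/1 ≈ 3.000
  cycle 0 → 1 → 0: weight = 9, length = 2, mean = 9/2 ≈ 4.500
  cycle 1 → 0 → 1: weight = 9, length = 2, mean = 9/2 ≈ 4.500
Minimum mean = 3.000, attained e.g. along the cycle 1 → 1 with weight 3 and length 1. So λ(A) = 3/1 = 3.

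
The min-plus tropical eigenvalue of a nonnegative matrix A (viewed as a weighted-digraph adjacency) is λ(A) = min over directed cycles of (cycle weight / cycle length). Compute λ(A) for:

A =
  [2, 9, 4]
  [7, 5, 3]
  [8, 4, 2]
λ(A) = 2

Enumerate directed cycles and compute their means (weight / length). Sample:
  cycle 0 → 0: weight = 2, length = 1, mean = 2/1 ≈ 2.000
  cycle 1 → 1: weight = 5, length = 1, mean = 5/1 ≈ 5.000
  cycle 2 → 2: weight = 2, length = 1, mean = 2/1 ≈ 2.000
  cycle 0 → 1 → 0: weight = 16, length = 2, mean = 16/2 ≈ 8.000
  cycle 0 → 2 → 0: weight = 12, length = 2, mean = 12/2 ≈ 6.000
  cycle 1 → 0 → 1: weight = 16, length = 2, mean = 16/2 ≈ 8.000
Minimum mean = 2.000, attained e.g. along the cycle 0 → 0 with weight 2 and length 1. So λ(A) = 2/1 = 2.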